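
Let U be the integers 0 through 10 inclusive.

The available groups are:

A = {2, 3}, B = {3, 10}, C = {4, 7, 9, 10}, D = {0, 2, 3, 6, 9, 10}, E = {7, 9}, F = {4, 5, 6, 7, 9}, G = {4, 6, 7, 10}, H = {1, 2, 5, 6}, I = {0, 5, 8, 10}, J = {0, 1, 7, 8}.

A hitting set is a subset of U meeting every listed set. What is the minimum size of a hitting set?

T = {3, 5, 7} meets every group (each contains at least one member of T), and |T| = 3.
The groups B, E, H are pairwise disjoint, so any hitting set needs a separate item for each — at least 3. Hence 3 is optimal.

3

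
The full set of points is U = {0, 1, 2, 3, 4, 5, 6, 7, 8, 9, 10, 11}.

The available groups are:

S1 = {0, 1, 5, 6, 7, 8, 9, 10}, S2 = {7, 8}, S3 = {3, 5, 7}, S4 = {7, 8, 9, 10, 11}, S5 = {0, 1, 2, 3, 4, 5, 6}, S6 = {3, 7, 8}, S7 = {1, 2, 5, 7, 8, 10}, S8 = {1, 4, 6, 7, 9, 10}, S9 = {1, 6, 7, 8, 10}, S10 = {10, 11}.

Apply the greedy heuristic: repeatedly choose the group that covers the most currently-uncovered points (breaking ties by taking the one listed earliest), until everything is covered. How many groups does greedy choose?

3

Greedy: pick S1 (covers 8 new) → pick S5 (covers 3 new) → pick S4 (covers 1 new). Total picks: 3.
(The true minimum cover uses only 2 groups, so greedy is not optimal here.)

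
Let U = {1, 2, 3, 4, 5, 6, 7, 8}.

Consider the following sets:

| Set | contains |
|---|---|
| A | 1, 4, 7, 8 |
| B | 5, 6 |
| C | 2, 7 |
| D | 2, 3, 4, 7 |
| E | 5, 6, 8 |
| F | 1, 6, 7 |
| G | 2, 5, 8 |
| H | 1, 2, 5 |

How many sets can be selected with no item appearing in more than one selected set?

2

F, G are pairwise disjoint (F={1,6,7}; G={2,5,8}).
Every remaining set overlaps one of these, and no 3 of the listed sets are pairwise disjoint, so 2 is the maximum.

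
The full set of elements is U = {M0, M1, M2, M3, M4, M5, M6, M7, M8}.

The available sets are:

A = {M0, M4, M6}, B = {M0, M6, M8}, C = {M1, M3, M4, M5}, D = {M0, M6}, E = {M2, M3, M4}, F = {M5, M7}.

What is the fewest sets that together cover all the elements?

4

Take {B, C, E, F}. Their union is {M0, M1, M2, M3, M4, M5, M6, M7, M8}, which is all 9 elements.
Only F contains M7, so F is forced; the remaining 7 elements need at least 3 more sets (each remaining set adds at most 3) — so at least 4 sets are needed, and 4 is optimal.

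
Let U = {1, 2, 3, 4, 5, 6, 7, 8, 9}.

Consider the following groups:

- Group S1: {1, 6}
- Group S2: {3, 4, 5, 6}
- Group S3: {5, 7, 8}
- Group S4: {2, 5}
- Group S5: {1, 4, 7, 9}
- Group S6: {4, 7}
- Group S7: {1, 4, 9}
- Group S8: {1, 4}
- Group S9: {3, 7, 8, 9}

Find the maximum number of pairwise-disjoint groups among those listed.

3

S4, S8, S9 are pairwise disjoint (S4={2,5}; S8={1,4}; S9={3,7,8,9}).
Every remaining group overlaps one of these, and no 4 of the listed groups are pairwise disjoint, so 3 is the maximum.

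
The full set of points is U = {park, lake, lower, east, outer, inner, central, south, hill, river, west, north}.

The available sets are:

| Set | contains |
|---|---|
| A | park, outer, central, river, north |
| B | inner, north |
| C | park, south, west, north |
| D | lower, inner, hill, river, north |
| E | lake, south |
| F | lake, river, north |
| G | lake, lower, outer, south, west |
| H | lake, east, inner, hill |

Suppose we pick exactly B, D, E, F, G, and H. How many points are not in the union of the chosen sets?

2

Union of B, D, E, F, G, H = {lake, lower, east, outer, inner, south, hill, river, west, north}.
Not covered: park, central — 2 points.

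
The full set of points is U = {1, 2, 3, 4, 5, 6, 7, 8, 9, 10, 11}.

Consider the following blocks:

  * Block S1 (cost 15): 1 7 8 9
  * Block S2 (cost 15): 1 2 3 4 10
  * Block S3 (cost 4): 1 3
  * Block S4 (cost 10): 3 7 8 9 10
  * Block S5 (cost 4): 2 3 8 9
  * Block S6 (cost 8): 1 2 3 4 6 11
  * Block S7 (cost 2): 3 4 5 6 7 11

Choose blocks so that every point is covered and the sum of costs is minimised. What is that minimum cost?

20

S4, S6, S7 together cover every point (S4 ∪ S6 ∪ S7 = {1, 2, 3, 4, 5, 6, 7, 8, 9, 10, 11}); total cost 10 + 8 + 2 = 20.
No covering selection has total cost below 20.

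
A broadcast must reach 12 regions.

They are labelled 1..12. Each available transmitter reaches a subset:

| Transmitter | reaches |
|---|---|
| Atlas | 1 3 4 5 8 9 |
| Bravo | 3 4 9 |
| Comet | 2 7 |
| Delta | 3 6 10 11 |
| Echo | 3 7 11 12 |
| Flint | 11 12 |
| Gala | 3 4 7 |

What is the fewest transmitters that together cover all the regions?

Take {Atlas, Comet, Delta, Echo}. Their union is {1, 2, 3, 4, 5, 6, 7, 8, 9, 10, 11, 12}, which is all 12 regions.
No 3 of the 7 transmitters cover everything (all 35 combinations miss at least one region), so 4 is optimal.

4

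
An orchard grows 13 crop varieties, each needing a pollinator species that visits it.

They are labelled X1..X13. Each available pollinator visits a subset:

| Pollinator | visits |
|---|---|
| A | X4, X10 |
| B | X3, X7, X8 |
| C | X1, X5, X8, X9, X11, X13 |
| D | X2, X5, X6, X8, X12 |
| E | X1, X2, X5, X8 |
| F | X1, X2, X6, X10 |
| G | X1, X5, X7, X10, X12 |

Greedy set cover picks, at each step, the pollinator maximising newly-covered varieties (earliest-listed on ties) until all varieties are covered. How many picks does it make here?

4

Greedy: pick C (covers 6 new) → pick D (covers 3 new) → pick A (covers 2 new) → pick B (covers 2 new). Total picks: 4.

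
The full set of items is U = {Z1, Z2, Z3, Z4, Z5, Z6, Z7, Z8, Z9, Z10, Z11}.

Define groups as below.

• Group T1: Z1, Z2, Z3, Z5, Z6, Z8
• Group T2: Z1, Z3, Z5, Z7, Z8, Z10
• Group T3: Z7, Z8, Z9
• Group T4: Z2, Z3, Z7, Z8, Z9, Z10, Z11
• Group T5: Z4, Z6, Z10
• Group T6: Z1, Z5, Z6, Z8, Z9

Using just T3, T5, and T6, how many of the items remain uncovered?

3

Union of T3, T5, T6 = {Z1, Z4, Z5, Z6, Z7, Z8, Z9, Z10}.
Not covered: Z2, Z3, Z11 — 3 items.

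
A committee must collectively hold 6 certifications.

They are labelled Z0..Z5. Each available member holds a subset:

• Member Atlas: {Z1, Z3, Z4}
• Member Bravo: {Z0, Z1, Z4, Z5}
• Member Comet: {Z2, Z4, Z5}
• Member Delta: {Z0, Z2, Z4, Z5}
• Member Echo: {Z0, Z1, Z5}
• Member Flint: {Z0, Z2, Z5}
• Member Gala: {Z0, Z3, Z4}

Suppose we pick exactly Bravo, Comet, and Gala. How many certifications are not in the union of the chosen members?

Union of Bravo, Comet, Gala = {Z0, Z1, Z2, Z3, Z4, Z5} — that's every certification, so 0 are uncovered.

0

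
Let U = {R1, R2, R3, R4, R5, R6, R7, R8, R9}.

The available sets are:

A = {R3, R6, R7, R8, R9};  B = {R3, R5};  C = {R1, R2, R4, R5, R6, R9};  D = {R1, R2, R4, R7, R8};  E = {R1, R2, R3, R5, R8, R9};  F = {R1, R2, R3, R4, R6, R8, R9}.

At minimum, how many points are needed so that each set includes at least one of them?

The 2 points {R1, R3} hit every set.
The sets B, D are pairwise disjoint, so any hitting set needs a separate point for each — at least 2. Hence 2 is optimal.

2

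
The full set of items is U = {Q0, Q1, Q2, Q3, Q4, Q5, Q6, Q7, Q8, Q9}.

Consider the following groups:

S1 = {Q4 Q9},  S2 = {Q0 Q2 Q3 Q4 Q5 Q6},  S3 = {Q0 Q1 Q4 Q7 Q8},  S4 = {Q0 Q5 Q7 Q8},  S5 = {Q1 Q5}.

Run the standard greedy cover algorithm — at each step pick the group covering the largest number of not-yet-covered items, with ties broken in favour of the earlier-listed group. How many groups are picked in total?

3

Greedy: pick S2 (covers 6 new) → pick S3 (covers 3 new) → pick S1 (covers 1 new). Total picks: 3.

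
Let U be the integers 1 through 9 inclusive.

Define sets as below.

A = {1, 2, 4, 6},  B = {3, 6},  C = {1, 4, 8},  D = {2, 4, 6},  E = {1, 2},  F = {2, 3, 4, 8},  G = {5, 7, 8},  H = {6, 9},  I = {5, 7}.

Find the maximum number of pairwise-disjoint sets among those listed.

B, E, I are pairwise disjoint (B={3,6}; E={1,2}; I={5,7}).
Every remaining set overlaps one of these, and no 4 of the listed sets are pairwise disjoint, so 3 is the maximum.

3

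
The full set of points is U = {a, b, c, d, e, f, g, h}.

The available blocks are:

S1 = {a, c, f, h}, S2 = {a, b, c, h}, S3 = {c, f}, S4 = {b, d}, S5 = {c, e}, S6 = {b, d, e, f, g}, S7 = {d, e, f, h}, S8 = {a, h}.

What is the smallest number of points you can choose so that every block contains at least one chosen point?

T = {c, d, h} meets every block (each contains at least one member of T), and |T| = 3.
The blocks S4, S5, S8 are pairwise disjoint, so any hitting set needs a separate point for each — at least 3. Hence 3 is optimal.

3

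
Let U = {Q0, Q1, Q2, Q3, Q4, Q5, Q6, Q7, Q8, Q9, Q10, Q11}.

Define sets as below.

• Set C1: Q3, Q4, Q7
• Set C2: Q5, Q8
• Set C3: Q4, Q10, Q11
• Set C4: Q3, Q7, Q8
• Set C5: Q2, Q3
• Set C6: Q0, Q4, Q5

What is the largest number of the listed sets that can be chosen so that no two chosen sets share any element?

3

C2, C3, C5 are pairwise disjoint (C2={Q5,Q8}; C3={Q4,Q10,Q11}; C5={Q2,Q3}).
Every remaining set overlaps one of these, and no 4 of the listed sets are pairwise disjoint, so 3 is the maximum.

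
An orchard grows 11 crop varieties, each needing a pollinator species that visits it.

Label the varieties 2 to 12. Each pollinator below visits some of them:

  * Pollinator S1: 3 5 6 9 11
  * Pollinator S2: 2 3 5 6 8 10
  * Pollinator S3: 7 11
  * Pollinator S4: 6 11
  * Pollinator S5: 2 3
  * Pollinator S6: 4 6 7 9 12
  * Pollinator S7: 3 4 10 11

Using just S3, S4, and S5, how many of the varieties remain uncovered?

6

Union of S3, S4, S5 = {2, 3, 6, 7, 11}.
Not covered: 4, 5, 8, 9, 10, 12 — 6 varieties.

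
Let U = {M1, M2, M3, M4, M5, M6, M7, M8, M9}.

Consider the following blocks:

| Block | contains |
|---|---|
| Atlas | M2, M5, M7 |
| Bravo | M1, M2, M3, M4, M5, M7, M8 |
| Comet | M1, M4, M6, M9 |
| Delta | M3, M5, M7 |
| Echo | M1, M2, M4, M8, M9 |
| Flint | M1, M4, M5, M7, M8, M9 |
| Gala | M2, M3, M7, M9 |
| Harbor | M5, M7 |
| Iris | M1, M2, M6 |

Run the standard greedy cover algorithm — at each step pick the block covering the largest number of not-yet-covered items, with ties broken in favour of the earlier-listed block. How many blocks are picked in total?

Greedy: pick Bravo (covers 7 new) → pick Comet (covers 2 new). Total picks: 2.

2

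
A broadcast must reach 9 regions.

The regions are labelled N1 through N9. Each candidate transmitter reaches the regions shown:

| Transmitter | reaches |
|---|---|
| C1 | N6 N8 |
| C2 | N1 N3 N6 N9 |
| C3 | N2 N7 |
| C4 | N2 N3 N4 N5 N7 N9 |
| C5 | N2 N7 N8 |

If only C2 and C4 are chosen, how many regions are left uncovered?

Union of C2, C4 = {N1, N2, N3, N4, N5, N6, N7, N9}.
Not covered: N8 — 1 region.

1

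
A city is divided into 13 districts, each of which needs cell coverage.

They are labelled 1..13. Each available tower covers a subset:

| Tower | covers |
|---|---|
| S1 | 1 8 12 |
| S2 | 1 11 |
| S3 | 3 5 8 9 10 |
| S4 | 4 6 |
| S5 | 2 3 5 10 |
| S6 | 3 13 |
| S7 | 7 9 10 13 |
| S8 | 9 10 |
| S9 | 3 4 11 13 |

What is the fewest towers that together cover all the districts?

S1 and S4 and S5 and S7 and S9 together: S1 ∪ S4 ∪ S5 ∪ S7 ∪ S9 = {1, 2, 3, 4, 5, 6, 7, 8, 9, 10, 11, 12, 13} — every district is covered.
No 4 of the 9 towers cover everything (all 126 combinations miss at least one district), so 5 is optimal.

5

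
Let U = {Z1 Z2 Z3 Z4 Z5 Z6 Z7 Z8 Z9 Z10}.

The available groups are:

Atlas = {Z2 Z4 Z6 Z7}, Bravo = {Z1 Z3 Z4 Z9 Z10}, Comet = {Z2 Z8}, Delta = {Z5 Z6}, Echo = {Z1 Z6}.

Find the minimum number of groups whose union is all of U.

Take {Atlas, Bravo, Comet, Delta}. Their union is {Z1, Z2, Z3, Z4, Z5, Z6, Z7, Z8, Z9, Z10}, which is all 10 elements.
No 3 of the 5 groups cover everything (all 10 combinations miss at least one element), so 4 is optimal.

4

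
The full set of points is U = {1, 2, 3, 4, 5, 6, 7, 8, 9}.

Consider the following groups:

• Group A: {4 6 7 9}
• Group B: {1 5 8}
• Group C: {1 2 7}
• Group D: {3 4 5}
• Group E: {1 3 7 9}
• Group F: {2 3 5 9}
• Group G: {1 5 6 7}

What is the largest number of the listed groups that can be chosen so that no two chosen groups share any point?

2

A, B are pairwise disjoint (A={4,6,7,9}; B={1,5,8}).
Every remaining group overlaps one of these, and no 3 of the listed groups are pairwise disjoint, so 2 is the maximum.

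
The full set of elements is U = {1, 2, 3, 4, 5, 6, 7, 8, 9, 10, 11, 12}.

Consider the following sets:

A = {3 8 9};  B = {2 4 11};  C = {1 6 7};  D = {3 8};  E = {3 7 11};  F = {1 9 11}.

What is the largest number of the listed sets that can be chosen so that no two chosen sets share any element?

A, B, C are pairwise disjoint (A={3,8,9}; B={2,4,11}; C={1,6,7}).
Every remaining set overlaps one of these, and no 4 of the listed sets are pairwise disjoint, so 3 is the maximum.

3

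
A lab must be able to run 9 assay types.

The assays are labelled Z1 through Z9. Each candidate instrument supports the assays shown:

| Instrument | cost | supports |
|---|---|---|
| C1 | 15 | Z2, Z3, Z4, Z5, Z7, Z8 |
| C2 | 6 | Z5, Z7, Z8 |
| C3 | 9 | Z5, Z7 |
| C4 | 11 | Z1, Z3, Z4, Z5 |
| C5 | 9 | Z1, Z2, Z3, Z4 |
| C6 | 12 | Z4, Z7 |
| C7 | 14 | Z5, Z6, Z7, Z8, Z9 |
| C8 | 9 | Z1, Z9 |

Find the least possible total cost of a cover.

C5, C7 together cover every assay (C5 ∪ C7 = {Z1, Z2, Z3, Z4, Z5, Z6, Z7, Z8, Z9}); total cost 9 + 14 = 23.
The greedy pick C2, C5, C7 costs 29; no covering selection beats 23.

23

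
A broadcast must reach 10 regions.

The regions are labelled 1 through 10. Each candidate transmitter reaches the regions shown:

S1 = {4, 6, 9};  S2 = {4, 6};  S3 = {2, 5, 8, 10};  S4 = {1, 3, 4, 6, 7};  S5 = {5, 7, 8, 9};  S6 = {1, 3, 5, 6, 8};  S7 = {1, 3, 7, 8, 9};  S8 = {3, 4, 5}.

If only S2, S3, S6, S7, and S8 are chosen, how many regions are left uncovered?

0

Union of S2, S3, S6, S7, S8 = {1, 2, 3, 4, 5, 6, 7, 8, 9, 10} — that's every region, so 0 are uncovered.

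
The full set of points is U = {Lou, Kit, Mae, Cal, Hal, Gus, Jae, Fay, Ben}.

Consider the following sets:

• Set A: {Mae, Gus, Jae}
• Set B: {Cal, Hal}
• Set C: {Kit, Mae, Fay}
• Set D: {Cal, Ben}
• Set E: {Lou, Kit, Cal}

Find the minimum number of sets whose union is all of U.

5

A, B, C, D, and E cover everything between them: the union {Lou, Kit, Mae, Cal, Hal, Gus, Jae, Fay, Ben} is all of U.
No 4 of the 5 sets cover everything (all 5 combinations miss at least one point), so 5 is optimal.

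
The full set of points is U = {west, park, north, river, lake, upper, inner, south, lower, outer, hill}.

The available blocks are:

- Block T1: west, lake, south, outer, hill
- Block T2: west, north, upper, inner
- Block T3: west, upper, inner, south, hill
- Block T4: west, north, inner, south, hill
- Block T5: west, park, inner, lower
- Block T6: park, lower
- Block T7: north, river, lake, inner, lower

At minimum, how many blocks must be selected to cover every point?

4

Take {T1, T3, T5, T7}. Their union is {west, park, north, river, lake, upper, inner, south, lower, outer, hill}, which is all 11 points.
No 3 of the 7 blocks cover everything (all 35 combinations miss at least one point), so 4 is optimal.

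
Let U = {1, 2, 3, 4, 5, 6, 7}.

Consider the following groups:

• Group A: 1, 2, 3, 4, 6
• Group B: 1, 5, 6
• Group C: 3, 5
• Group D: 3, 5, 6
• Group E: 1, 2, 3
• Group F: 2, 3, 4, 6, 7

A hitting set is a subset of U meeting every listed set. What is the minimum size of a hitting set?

Take H = {2, 5}. Each listed group contains at least one of these, so H is a hitting set of size 2.
No single point lies in every group, so at least 2 are needed and 2 is optimal.

2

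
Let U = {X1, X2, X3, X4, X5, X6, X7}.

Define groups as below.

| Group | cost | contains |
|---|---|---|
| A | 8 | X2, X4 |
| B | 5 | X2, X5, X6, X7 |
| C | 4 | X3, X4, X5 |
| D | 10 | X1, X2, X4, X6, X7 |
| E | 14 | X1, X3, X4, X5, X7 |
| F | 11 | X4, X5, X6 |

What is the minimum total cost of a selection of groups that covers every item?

C, D together cover every item (C ∪ D = {X1, X2, X3, X4, X5, X6, X7}); total cost 4 + 10 = 14.
The greedy pick B, C, D costs 19; no covering selection beats 14.

14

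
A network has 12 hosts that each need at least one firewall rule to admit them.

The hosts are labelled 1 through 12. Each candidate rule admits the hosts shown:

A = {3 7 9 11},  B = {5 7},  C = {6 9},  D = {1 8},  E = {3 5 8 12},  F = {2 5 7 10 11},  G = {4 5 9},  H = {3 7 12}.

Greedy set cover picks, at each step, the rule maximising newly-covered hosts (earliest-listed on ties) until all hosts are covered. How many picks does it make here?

Greedy: pick F (covers 5 new) → pick E (covers 3 new) → pick C (covers 2 new) → pick D (covers 1 new) → pick G (covers 1 new). Total picks: 5.

5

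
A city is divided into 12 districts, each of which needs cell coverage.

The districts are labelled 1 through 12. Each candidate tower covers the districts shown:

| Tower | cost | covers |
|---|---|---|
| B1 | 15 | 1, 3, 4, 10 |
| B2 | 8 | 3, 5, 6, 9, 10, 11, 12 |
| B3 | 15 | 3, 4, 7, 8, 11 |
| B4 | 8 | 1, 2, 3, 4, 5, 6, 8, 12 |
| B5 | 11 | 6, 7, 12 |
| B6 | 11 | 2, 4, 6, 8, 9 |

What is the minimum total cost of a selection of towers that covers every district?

B2, B4, B5 together cover every district (B2 ∪ B4 ∪ B5 = {1, 2, 3, 4, 5, 6, 7, 8, 9, 10, 11, 12}); total cost 8 + 8 + 11 = 27.
No covering selection has total cost below 27.

27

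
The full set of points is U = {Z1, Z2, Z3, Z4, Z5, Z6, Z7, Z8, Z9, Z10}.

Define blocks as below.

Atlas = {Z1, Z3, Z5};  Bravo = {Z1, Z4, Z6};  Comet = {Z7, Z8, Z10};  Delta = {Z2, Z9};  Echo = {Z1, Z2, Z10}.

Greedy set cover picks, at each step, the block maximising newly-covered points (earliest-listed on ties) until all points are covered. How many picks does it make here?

4

Greedy: pick Atlas (covers 3 new) → pick Comet (covers 3 new) → pick Bravo (covers 2 new) → pick Delta (covers 2 new). Total picks: 4.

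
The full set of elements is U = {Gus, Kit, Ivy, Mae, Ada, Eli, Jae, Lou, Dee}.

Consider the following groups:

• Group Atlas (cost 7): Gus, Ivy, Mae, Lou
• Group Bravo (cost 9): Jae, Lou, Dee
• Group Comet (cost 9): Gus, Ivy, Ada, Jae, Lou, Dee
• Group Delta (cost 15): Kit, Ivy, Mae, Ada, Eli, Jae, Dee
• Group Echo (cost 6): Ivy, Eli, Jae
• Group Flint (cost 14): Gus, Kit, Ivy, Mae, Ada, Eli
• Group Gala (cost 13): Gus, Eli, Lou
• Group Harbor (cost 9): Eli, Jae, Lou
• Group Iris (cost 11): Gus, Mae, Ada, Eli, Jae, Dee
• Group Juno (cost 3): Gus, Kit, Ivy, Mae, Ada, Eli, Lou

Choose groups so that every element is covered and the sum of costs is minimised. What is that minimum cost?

Comet, Juno together cover every element (Comet ∪ Juno = {Gus, Kit, Ivy, Mae, Ada, Eli, Jae, Lou, Dee}); total cost 9 + 3 = 12.
No covering selection has total cost below 12.

12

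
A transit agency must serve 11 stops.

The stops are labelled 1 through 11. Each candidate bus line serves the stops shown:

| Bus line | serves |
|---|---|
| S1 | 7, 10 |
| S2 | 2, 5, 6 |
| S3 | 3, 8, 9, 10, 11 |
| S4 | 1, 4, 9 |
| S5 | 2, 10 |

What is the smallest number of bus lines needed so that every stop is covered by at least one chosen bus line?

S1 and S2 and S3 and S4 together: S1 ∪ S2 ∪ S3 ∪ S4 = {1, 2, 3, 4, 5, 6, 7, 8, 9, 10, 11} — every stop is covered.
Only S1 contains 7, so S1 is forced; the remaining 9 stops need at least 3 more bus lines (each remaining bus line adds at most 4) — so at least 4 bus lines are needed, and 4 is optimal.

4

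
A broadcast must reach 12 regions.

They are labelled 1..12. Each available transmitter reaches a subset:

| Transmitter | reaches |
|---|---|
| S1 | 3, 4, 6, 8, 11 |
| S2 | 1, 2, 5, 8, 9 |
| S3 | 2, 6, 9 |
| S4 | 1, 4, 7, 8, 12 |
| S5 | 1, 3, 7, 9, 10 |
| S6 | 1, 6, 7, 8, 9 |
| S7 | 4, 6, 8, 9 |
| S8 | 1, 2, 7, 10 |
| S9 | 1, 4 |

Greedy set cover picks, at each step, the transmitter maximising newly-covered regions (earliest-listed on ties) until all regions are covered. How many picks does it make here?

Greedy: pick S1 (covers 5 new) → pick S2 (covers 4 new) → pick S4 (covers 2 new) → pick S5 (covers 1 new). Total picks: 4.

4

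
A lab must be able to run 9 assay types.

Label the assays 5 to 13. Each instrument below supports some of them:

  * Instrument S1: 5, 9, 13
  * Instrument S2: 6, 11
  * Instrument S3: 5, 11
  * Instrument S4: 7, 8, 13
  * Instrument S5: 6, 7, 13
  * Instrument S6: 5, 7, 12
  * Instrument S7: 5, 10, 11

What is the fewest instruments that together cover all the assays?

Take {S1, S2, S4, S6, S7}. Their union is {5, 6, 7, 8, 9, 10, 11, 12, 13}, which is all 9 assays.
No 4 of the 7 instruments cover everything (all 35 combinations miss at least one assay), so 5 is optimal.

5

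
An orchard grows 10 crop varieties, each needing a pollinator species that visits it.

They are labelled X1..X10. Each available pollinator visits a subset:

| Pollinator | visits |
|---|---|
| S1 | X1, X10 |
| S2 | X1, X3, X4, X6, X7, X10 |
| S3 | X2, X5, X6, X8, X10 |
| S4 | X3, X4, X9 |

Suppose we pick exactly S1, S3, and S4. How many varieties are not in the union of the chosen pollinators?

Union of S1, S3, S4 = {X1, X2, X3, X4, X5, X6, X8, X9, X10}.
Not covered: X7 — 1 variety.

1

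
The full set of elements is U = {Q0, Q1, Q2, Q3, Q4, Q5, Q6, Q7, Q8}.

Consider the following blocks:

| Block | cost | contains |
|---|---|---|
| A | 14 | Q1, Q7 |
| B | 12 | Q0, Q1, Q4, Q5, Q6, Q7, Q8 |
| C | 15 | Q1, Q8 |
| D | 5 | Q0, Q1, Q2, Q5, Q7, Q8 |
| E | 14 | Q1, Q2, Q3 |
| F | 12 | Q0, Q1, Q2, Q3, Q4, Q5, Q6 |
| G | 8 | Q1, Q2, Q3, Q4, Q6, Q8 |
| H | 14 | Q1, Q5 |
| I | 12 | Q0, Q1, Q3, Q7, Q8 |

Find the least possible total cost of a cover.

D, G together cover every element (D ∪ G = {Q0, Q1, Q2, Q3, Q4, Q5, Q6, Q7, Q8}); total cost 5 + 8 = 13.
No covering selection has total cost below 13.

13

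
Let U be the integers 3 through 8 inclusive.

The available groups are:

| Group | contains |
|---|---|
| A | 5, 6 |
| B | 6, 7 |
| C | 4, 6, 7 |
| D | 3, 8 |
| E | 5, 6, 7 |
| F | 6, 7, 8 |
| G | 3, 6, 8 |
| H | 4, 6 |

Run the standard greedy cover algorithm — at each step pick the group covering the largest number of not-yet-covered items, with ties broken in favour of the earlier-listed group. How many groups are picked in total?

3

Greedy: pick C (covers 3 new) → pick D (covers 2 new) → pick A (covers 1 new). Total picks: 3.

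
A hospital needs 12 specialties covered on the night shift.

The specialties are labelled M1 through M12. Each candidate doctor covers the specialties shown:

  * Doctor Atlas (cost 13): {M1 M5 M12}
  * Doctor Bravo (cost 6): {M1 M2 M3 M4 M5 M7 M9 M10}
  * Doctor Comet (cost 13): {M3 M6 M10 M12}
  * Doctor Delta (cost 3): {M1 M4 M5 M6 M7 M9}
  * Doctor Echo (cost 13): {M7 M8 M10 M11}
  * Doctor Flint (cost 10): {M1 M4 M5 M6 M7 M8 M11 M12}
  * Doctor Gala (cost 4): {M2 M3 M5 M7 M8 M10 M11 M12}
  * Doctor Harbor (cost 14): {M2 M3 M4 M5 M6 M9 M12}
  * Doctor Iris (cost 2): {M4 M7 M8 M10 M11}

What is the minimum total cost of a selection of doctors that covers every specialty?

Delta, Gala together cover every specialty (Delta ∪ Gala = {M1, M2, M3, M4, M5, M6, M7, M8, M9, M10, M11, M12}); total cost 3 + 4 = 7.
The greedy pick Iris, Delta, Gala costs 9; no covering selection beats 7.

7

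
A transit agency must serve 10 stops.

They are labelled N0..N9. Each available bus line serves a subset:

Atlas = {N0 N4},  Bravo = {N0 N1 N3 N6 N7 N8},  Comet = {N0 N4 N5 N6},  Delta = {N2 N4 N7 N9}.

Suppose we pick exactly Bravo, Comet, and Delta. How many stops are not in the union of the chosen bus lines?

0

Union of Bravo, Comet, Delta = {N0, N1, N2, N3, N4, N5, N6, N7, N8, N9} — that's every stop, so 0 are uncovered.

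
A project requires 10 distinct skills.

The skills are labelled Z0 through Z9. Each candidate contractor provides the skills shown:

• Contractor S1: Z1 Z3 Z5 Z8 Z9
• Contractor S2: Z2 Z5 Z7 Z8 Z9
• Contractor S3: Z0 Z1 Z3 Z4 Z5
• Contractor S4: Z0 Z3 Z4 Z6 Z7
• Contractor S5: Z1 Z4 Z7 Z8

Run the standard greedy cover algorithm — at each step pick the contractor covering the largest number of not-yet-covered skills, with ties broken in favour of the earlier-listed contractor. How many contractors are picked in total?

Greedy: pick S1 (covers 5 new) → pick S4 (covers 4 new) → pick S2 (covers 1 new). Total picks: 3.

3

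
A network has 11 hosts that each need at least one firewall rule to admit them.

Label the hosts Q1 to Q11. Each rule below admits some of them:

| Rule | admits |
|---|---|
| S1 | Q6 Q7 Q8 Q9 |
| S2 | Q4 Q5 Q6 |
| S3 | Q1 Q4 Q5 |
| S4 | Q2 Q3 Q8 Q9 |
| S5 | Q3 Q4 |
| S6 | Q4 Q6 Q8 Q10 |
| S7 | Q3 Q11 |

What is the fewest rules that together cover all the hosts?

5

S1 and S3 and S4 and S6 and S7 together: S1 ∪ S3 ∪ S4 ∪ S6 ∪ S7 = {Q1, Q2, Q3, Q4, Q5, Q6, Q7, Q8, Q9, Q10, Q11} — every host is covered.
No 4 of the 7 rules cover everything (all 35 combinations miss at least one host), so 5 is optimal.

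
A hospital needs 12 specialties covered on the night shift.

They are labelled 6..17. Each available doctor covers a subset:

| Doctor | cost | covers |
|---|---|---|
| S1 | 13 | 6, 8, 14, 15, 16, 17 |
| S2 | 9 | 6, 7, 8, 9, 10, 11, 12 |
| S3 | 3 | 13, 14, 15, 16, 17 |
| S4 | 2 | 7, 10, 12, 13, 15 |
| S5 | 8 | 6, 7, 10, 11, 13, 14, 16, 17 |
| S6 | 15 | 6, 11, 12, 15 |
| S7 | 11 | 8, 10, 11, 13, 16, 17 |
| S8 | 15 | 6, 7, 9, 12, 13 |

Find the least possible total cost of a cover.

12

S2, S3 together cover every specialty (S2 ∪ S3 = {6, 7, 8, 9, 10, 11, 12, 13, 14, 15, 16, 17}); total cost 9 + 3 = 12.
The greedy pick S4, S3, S2 costs 14; no covering selection beats 12.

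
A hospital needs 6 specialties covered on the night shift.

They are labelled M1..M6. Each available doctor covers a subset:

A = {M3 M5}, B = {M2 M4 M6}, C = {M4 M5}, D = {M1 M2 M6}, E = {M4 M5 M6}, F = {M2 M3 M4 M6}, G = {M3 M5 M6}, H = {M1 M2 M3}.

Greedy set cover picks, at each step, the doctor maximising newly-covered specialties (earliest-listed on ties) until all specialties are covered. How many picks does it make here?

Greedy: pick F (covers 4 new) → pick A (covers 1 new) → pick D (covers 1 new). Total picks: 3.
(The true minimum cover uses only 2 doctors, so greedy is not optimal here.)

3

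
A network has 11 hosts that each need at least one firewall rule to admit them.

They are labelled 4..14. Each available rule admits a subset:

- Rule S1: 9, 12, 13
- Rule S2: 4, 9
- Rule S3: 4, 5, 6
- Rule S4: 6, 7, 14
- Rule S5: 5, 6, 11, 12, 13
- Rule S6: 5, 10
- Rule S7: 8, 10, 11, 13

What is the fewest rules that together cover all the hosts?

Take {S2, S4, S5, S7}. Their union is {4, 5, 6, 7, 8, 9, 10, 11, 12, 13, 14}, which is all 11 hosts.
Only S7 contains 8, so S7 is forced; the remaining 7 hosts need at least 3 more rules (each remaining rule adds at most 3) — so at least 4 rules are needed, and 4 is optimal.

4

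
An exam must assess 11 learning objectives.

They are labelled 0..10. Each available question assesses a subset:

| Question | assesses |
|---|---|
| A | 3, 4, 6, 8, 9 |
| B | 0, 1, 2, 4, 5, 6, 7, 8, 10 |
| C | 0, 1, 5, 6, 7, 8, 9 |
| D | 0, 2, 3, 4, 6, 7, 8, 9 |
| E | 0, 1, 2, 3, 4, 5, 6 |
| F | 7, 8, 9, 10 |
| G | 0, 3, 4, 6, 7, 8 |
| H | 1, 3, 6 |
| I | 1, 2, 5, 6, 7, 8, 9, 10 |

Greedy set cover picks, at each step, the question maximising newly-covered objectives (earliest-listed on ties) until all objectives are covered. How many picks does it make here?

2

Greedy: pick B (covers 9 new) → pick A (covers 2 new). Total picks: 2.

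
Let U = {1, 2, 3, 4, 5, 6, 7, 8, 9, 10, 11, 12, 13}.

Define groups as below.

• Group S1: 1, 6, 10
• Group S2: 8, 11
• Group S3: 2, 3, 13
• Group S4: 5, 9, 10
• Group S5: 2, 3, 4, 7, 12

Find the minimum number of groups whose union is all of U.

Take {S1, S2, S3, S4, S5}. Their union is {1, 2, 3, 4, 5, 6, 7, 8, 9, 10, 11, 12, 13}, which is all 13 items.
Only S3 contains 13, so S3 is forced; the remaining 10 items need at least 4 more groups (each remaining group adds at most 3) — so at least 5 groups are needed, and 5 is optimal.

5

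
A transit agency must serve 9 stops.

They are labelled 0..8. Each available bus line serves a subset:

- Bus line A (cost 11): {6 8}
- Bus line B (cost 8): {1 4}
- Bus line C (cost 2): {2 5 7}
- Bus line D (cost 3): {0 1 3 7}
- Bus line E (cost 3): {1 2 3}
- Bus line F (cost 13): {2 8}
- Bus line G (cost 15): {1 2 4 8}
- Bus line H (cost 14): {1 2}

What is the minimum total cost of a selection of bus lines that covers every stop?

A, B, C, D together cover every stop (A ∪ B ∪ C ∪ D = {0, 1, 2, 3, 4, 5, 6, 7, 8}); total cost 11 + 8 + 2 + 3 = 24.
No covering selection has total cost below 24.

24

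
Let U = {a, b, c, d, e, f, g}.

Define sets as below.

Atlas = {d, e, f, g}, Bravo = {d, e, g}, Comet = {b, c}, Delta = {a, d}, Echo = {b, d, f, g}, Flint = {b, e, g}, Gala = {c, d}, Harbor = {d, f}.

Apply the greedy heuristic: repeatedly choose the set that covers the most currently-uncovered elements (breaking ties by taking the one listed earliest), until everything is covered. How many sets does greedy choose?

3

Greedy: pick Atlas (covers 4 new) → pick Comet (covers 2 new) → pick Delta (covers 1 new). Total picks: 3.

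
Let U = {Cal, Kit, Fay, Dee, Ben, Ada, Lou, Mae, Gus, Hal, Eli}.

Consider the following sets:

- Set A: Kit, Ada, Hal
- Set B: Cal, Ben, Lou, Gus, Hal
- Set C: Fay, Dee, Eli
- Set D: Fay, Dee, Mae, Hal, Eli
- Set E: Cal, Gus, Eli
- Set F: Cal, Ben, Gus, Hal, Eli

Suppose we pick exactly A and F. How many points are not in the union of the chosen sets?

4

Union of A, F = {Cal, Kit, Ben, Ada, Gus, Hal, Eli}.
Not covered: Fay, Dee, Lou, Mae — 4 points.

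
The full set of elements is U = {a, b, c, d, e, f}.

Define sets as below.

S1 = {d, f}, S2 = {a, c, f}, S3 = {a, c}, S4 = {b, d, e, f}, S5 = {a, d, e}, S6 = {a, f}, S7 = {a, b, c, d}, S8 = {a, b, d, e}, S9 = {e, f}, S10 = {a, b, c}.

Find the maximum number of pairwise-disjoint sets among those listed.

2

S3, S4 are pairwise disjoint (S3={a,c}; S4={b,d,e,f}).
Every remaining set overlaps one of these, and no 3 of the listed sets are pairwise disjoint, so 2 is the maximum.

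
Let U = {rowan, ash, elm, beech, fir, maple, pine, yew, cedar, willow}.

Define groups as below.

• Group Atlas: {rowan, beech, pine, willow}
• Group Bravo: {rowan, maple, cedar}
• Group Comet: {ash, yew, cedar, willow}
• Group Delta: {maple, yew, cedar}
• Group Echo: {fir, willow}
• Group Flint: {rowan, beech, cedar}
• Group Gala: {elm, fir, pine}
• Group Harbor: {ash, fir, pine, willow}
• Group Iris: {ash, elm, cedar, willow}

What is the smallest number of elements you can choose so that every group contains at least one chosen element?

3

The 3 elements {beech, fir, cedar} hit every group.
No choice of 2 elements meets every group, so 3 is the minimum.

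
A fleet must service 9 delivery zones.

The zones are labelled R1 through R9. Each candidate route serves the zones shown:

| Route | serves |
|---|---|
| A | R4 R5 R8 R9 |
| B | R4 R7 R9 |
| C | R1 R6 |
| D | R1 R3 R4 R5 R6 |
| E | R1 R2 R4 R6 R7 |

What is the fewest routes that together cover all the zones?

Take {A, D, E}. Their union is {R1, R2, R3, R4, R5, R6, R7, R8, R9}, which is all 9 zones.
Only E contains R2, so E is forced; the remaining 4 zones need at least 2 more routes (each remaining route adds at most 3) — so at least 3 routes are needed, and 3 is optimal.

3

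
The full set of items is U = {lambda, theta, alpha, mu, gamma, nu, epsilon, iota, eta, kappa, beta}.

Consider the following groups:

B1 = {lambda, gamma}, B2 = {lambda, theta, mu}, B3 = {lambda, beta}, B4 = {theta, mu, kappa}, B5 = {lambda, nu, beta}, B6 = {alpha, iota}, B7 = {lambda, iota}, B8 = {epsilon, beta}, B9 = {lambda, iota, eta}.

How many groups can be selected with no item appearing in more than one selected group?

4

B1, B4, B6, B8 are pairwise disjoint (B1={lambda,gamma}; B4={theta,mu,kappa}; B6={alpha,iota}; B8={epsilon,beta}).
Every remaining group overlaps one of these, and no 5 of the listed groups are pairwise disjoint, so 4 is the maximum.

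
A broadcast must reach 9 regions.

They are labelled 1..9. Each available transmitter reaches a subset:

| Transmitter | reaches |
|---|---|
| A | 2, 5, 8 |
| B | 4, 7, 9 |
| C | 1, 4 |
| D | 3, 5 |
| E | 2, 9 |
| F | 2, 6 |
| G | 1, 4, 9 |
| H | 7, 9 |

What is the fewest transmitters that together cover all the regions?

5

Take {A, B, D, F, G}. Their union is {1, 2, 3, 4, 5, 6, 7, 8, 9}, which is all 9 regions.
No 4 of the 8 transmitters cover everything (all 70 combinations miss at least one region), so 5 is optimal.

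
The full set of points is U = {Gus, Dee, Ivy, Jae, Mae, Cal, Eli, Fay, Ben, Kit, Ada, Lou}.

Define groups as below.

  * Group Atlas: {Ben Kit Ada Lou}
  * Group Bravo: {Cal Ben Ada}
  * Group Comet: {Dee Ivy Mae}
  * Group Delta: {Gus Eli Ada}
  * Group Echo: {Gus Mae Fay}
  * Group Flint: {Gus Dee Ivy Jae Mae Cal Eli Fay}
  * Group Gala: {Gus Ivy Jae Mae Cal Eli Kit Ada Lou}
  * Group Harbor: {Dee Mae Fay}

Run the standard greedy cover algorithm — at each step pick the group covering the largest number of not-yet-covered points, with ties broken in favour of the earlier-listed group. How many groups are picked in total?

3

Greedy: pick Gala (covers 9 new) → pick Flint (covers 2 new) → pick Atlas (covers 1 new). Total picks: 3.
(The true minimum cover uses only 2 groups, so greedy is not optimal here.)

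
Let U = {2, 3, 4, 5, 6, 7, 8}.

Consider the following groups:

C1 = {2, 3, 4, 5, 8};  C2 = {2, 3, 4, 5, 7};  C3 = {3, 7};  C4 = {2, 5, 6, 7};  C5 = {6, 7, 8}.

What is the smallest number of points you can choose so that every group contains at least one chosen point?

H = {5, 7} meets every group (each contains at least one member of H), and |H| = 2.
No single point lies in every group, so at least 2 are needed and 2 is optimal.

2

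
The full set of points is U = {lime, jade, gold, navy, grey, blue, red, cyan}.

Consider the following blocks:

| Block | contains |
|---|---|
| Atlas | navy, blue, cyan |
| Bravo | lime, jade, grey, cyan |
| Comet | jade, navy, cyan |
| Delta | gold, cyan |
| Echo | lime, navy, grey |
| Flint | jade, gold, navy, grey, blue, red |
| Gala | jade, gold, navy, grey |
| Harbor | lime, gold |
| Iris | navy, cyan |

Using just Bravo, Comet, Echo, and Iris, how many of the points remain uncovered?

3

Union of Bravo, Comet, Echo, Iris = {lime, jade, navy, grey, cyan}.
Not covered: gold, blue, red — 3 points.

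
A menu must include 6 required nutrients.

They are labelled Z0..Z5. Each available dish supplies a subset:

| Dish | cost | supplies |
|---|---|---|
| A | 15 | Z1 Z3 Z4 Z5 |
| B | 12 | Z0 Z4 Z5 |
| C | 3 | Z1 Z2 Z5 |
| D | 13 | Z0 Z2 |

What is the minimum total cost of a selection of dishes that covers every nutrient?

28

A, D together cover every nutrient (A ∪ D = {Z0, Z1, Z2, Z3, Z4, Z5}); total cost 15 + 13 = 28.
The greedy pick C, B, A costs 30; no covering selection beats 28.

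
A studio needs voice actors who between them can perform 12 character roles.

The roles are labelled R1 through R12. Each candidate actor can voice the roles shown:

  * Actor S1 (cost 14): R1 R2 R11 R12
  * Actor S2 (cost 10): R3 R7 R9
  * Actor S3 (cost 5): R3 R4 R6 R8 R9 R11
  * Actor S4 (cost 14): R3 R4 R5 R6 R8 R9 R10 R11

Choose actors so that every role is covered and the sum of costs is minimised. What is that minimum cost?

38

S1, S2, S4 together cover every role (S1 ∪ S2 ∪ S4 = {R1, R2, R3, R4, R5, R6, R7, R8, R9, R10, R11, R12}); total cost 14 + 10 + 14 = 38.
The greedy pick S3, S1, S4, S2 costs 43; no covering selection beats 38.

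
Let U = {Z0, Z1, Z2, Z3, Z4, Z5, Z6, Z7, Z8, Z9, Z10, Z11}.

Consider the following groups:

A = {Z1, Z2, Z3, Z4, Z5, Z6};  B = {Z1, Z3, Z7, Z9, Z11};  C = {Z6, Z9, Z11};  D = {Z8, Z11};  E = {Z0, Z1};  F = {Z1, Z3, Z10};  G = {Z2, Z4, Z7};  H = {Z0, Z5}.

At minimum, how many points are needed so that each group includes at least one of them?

4

Take T = {Z0, Z4, Z10, Z11}. Each listed group contains at least one of these, so T is a hitting set of size 4.
The groups D, F, G, H are pairwise disjoint, so any hitting set needs a separate point for each — at least 4. Hence 4 is optimal.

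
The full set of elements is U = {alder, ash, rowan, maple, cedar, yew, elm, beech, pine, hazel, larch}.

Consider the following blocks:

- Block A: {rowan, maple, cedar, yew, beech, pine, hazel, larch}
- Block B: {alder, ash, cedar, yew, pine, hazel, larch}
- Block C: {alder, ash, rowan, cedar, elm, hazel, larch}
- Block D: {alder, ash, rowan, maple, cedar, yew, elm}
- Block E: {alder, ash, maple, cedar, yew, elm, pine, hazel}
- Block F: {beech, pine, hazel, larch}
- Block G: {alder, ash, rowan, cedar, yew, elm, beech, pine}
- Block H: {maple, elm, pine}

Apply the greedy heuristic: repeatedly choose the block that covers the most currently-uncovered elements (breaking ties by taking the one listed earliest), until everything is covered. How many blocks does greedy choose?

Greedy: pick A (covers 8 new) → pick C (covers 3 new). Total picks: 2.

2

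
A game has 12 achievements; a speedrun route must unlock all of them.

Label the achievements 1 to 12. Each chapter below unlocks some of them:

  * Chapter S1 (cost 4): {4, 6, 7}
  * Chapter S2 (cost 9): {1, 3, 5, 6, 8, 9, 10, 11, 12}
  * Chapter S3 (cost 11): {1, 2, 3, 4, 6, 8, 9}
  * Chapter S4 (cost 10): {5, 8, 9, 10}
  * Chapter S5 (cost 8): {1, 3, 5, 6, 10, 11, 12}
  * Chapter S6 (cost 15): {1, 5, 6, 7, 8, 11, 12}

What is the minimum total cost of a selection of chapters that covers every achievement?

23

S1, S3, S5 together cover every achievement (S1 ∪ S3 ∪ S5 = {1, 2, 3, 4, 5, 6, 7, 8, 9, 10, 11, 12}); total cost 4 + 11 + 8 = 23.
The greedy pick S2, S1, S3 costs 24; no covering selection beats 23.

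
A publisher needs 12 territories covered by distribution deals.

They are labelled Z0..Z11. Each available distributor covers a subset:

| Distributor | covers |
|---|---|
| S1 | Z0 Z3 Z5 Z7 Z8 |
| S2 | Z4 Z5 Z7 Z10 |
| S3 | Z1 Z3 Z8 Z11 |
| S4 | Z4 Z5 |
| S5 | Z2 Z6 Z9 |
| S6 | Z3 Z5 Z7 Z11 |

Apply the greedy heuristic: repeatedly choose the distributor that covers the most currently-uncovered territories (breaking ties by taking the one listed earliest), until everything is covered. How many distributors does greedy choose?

4

Greedy: pick S1 (covers 5 new) → pick S5 (covers 3 new) → pick S2 (covers 2 new) → pick S3 (covers 2 new). Total picks: 4.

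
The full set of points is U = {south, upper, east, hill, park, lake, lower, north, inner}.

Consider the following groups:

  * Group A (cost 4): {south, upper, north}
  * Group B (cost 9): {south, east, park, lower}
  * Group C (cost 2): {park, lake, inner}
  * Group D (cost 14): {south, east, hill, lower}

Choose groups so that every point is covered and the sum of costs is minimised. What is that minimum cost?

20

A, C, D together cover every point (A ∪ C ∪ D = {south, upper, east, hill, park, lake, lower, north, inner}); total cost 4 + 2 + 14 = 20.
The greedy pick C, A, B, D costs 29; no covering selection beats 20.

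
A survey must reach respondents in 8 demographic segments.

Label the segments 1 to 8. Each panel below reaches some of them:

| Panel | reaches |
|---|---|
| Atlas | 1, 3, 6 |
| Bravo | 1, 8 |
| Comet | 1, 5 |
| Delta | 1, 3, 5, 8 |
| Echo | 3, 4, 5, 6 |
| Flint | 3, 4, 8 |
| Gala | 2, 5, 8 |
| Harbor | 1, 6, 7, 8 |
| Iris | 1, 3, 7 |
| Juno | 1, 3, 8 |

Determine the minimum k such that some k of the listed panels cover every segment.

3

Flint and Gala and Harbor together: Flint ∪ Gala ∪ Harbor = {1, 2, 3, 4, 5, 6, 7, 8} — every segment is covered.
Only Gala contains 2, so Gala is forced; the remaining 5 segments need at least 2 more panels (each remaining panel adds at most 3) — so at least 3 panels are needed, and 3 is optimal.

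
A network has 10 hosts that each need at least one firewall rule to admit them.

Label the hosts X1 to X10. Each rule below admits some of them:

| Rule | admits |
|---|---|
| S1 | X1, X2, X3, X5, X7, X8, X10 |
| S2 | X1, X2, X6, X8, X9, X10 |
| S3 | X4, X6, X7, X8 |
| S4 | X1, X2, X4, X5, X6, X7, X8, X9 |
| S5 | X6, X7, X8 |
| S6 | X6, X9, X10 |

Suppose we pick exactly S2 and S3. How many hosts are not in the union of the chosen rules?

2

Union of S2, S3 = {X1, X2, X4, X6, X7, X8, X9, X10}.
Not covered: X3, X5 — 2 hosts.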